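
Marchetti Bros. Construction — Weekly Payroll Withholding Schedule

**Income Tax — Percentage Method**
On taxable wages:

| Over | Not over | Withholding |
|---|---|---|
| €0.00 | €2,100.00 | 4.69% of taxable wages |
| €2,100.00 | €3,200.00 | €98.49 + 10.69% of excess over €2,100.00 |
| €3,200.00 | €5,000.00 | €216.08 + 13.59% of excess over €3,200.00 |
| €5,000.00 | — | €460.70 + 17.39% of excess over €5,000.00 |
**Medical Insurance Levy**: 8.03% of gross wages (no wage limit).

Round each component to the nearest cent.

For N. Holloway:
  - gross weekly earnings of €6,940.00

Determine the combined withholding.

Income Tax: taxable = €6,940.00
  €460.70 + 17.39% × (€6,940.00 − €5,000.00) = €460.70 + 17.39% × €1,940.00 = €798.07
Medical Insurance Levy: 8.03% × €6,940.00 = €557.28
Total: €798.07 + €557.28 = €1,355.35

€1,355.35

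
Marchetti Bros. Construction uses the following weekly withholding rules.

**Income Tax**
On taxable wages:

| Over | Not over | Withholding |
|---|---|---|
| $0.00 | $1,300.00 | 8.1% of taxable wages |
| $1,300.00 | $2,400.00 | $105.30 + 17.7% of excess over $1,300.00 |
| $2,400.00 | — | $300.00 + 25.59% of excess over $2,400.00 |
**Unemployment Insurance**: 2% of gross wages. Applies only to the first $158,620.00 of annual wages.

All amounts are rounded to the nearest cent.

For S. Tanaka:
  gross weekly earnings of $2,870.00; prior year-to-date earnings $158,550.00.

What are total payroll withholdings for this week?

$421.67

Income Tax: taxable = $2,870.00
  $300.00 + 25.59% × ($2,870.00 − $2,400.00) = $300.00 + 25.59% × $470.00 = $420.27
Unemployment Insurance: cap $158,620.00 − YTD $158,550.00 = $70.00 subject; 2% × $70.00 = $1.40
Total: $420.27 + $1.40 = $421.67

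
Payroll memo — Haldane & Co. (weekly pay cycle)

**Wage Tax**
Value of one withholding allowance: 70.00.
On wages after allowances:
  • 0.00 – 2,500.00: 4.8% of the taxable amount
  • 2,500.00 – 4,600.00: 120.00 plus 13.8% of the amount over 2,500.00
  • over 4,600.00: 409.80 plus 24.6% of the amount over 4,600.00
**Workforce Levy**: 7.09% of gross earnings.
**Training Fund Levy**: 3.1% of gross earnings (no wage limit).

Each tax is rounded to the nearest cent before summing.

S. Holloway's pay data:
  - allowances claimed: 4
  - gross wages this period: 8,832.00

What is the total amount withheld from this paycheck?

Wage Tax: taxable = 8,832.00 − 4×70.00 = 8,552.00
  409.80 + 24.6% × (8,552.00 − 4,600.00) = 409.80 + 24.6% × 3,952.00 = 1,381.99
Workforce Levy: 7.09% × 8,832.00 = 626.19
Training Fund Levy: 3.1% × 8,832.00 = 273.79
Total: 1,381.99 + 626.19 + 273.79 = 2,281.97

2,281.97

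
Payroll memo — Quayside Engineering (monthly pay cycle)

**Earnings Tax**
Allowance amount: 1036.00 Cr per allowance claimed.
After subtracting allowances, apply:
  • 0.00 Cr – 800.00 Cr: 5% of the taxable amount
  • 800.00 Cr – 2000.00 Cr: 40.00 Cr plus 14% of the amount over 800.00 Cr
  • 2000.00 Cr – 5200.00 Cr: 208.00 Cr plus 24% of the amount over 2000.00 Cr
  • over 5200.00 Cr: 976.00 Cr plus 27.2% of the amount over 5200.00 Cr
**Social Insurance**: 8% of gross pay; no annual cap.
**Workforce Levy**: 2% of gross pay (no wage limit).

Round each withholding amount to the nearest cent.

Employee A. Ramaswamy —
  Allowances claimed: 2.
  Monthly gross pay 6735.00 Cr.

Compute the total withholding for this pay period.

Earnings Tax: taxable = 6735.00 Cr − 2×1036.00 Cr = 4663.00 Cr
  208.00 Cr + 24% × (4663.00 Cr − 2000.00 Cr) = 208.00 Cr + 24% × 2663.00 Cr = 847.12 Cr
Social Insurance: 8% × 6735.00 Cr = 538.80 Cr
Workforce Levy: 2% × 6735.00 Cr = 134.70 Cr
Total: 847.12 Cr + 538.80 Cr + 134.70 Cr = 1520.62 Cr

1520.62 Cr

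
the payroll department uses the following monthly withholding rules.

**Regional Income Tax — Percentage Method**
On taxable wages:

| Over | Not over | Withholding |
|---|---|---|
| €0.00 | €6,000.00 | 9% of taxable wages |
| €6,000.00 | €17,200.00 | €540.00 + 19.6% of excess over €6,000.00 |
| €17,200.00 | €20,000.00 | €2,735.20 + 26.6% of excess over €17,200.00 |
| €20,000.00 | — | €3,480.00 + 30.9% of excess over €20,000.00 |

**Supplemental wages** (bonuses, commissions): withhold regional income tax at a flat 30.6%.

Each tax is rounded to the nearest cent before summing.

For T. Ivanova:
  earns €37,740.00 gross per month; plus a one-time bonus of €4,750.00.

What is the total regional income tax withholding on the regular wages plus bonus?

Regional Income Tax: taxable = €37,740.00
  €3,480.00 + 30.9% × (€37,740.00 − €20,000.00) = €3,480.00 + 30.9% × €17,740.00 = €8,961.66
Supplemental (30.6% flat on bonus): 30.6% × €4,750.00 = €1,453.50
Total regional income tax: €8,961.66 + €1,453.50 = €10,415.16

€10,415.16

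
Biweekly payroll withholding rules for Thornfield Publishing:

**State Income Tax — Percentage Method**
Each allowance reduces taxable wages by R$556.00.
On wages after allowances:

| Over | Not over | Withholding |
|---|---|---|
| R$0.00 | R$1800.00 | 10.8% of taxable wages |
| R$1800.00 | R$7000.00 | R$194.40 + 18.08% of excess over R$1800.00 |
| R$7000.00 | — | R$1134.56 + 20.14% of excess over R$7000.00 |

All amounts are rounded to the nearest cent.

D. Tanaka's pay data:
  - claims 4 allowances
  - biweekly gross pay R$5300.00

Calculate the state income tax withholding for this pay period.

R$425.10

State Income Tax: taxable = R$5300.00 − 4×R$556.00 = R$3076.00
  R$194.40 + 18.08% × (R$3076.00 − R$1800.00) = R$194.40 + 18.08% × R$1276.00 = R$425.10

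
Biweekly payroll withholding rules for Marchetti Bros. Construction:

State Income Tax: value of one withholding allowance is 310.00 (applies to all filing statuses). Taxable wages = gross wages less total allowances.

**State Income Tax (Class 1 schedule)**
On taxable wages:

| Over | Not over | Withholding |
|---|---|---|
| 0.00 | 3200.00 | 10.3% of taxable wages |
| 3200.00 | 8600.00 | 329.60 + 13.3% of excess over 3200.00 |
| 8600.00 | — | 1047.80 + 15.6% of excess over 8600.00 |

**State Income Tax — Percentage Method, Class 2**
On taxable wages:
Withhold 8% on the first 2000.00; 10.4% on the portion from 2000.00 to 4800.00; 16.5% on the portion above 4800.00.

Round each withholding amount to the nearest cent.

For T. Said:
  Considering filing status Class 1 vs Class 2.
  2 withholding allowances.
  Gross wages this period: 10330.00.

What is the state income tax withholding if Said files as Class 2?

1261.35

State Income Tax (Class 2): taxable = 10330.00 − 2×310.00 = 9710.00
  451.20 + 16.5% × (9710.00 − 4800.00) = 451.20 + 16.5% × 4910.00 = 1261.35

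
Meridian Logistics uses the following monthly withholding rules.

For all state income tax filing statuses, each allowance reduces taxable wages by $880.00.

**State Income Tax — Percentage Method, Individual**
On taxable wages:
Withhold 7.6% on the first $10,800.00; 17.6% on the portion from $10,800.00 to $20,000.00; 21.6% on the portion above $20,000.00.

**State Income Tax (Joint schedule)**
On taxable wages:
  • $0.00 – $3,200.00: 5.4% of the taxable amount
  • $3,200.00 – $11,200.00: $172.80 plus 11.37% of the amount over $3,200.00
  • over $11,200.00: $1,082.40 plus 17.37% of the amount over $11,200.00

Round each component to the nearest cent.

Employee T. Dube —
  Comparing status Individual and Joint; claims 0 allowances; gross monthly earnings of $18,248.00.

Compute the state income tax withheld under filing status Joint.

$2,306.64

State Income Tax (Joint): taxable = $18,248.00
  $1,082.40 + 17.37% × ($18,248.00 − $11,200.00) = $1,082.40 + 17.37% × $7,048.00 = $2,306.64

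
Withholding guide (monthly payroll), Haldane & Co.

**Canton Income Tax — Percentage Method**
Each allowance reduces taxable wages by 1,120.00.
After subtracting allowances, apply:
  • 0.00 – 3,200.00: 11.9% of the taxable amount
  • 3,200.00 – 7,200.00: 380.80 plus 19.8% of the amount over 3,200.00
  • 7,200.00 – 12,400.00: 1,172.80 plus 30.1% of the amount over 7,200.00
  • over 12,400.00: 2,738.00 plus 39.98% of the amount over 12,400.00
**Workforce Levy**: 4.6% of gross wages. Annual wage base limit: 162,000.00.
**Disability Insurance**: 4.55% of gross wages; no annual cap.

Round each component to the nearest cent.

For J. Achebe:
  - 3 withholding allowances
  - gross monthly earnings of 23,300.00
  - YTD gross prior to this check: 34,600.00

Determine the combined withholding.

7,884.44

Canton Income Tax: taxable = 23,300.00 − 3×1,120.00 = 19,940.00
  2,738.00 + 39.98% × (19,940.00 − 12,400.00) = 2,738.00 + 39.98% × 7,540.00 = 5,752.49
Workforce Levy: 4.6% × 23,300.00 = 1,071.80
Disability Insurance: 4.55% × 23,300.00 = 1,060.15
Total: 5,752.49 + 1,071.80 + 1,060.15 = 7,884.44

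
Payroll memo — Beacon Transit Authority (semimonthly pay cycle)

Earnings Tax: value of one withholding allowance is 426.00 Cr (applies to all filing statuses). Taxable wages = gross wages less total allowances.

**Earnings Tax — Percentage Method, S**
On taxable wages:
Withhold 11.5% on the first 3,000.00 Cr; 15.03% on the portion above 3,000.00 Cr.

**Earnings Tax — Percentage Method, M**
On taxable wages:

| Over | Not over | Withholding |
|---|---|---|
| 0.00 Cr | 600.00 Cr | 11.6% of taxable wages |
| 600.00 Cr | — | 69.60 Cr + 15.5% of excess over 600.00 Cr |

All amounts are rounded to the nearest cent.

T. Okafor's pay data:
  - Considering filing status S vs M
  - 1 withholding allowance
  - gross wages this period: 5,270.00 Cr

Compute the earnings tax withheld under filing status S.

622.15 Cr

Earnings Tax (S): taxable = 5,270.00 Cr − 1×426.00 Cr = 4,844.00 Cr
  345.00 Cr + 15.03% × (4,844.00 Cr − 3,000.00 Cr) = 345.00 Cr + 15.03% × 1,844.00 Cr = 622.15 Cr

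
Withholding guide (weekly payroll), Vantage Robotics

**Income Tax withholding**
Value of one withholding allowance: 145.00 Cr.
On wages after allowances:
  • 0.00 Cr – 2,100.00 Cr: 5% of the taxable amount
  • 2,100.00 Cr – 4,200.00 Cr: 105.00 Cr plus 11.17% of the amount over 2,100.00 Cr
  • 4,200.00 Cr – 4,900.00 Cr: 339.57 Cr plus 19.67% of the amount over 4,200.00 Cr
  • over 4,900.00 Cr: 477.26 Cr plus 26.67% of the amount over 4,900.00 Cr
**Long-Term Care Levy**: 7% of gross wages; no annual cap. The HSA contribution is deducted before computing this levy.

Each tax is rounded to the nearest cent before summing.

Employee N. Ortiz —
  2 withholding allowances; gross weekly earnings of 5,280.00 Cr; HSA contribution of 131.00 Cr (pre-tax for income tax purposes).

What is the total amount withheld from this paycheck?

Income Tax: taxable = 5,280.00 Cr − 131.00 Cr − 2×145.00 Cr = 4,859.00 Cr
  339.57 Cr + 19.67% × (4,859.00 Cr − 4,200.00 Cr) = 339.57 Cr + 19.67% × 659.00 Cr = 469.20 Cr
Long-Term Care Levy: 7% × 5,149.00 Cr = 360.43 Cr
Total: 469.20 Cr + 360.43 Cr = 829.63 Cr

829.63 Cr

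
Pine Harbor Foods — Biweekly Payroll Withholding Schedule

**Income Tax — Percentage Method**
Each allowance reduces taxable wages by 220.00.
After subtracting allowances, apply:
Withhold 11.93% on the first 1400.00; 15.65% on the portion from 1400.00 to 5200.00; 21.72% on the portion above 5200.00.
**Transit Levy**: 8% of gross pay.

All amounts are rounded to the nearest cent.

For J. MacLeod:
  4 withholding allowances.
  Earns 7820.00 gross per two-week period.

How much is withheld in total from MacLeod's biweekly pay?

1765.25

Income Tax: taxable = 7820.00 − 4×220.00 = 6940.00
  761.72 + 21.72% × (6940.00 − 5200.00) = 761.72 + 21.72% × 1740.00 = 1139.65
Transit Levy: 8% × 7820.00 = 625.60
Total: 1139.65 + 625.60 = 1765.25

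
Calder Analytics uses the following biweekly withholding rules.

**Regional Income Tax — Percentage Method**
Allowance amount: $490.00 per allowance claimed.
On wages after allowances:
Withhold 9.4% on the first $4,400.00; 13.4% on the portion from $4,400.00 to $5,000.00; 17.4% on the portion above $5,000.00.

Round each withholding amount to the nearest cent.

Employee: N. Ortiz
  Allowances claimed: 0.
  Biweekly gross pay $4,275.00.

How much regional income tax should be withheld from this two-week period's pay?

Regional Income Tax: taxable = $4,275.00
  9.4% × $4,275.00 = $401.85

$401.85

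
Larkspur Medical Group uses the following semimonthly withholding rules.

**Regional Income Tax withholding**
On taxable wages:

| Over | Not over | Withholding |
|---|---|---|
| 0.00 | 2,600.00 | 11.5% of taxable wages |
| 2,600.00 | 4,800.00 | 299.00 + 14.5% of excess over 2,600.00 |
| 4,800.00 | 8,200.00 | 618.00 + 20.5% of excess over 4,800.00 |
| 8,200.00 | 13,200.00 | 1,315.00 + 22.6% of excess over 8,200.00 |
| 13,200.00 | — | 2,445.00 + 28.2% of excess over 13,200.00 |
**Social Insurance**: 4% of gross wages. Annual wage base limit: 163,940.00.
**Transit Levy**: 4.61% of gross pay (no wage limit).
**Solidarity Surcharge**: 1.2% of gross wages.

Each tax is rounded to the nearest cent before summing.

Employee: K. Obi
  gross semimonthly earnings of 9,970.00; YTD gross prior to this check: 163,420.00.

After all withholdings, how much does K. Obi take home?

7,654.92

Regional Income Tax: taxable = 9,970.00
  1,315.00 + 22.6% × (9,970.00 − 8,200.00) = 1,315.00 + 22.6% × 1,770.00 = 1,715.02
Social Insurance: cap 163,940.00 − YTD 163,420.00 = 520.00 subject; 4% × 520.00 = 20.80
Transit Levy: 4.61% × 9,970.00 = 459.62
Solidarity Surcharge: 1.2% × 9,970.00 = 119.64
Total withheld: 1,715.02 + 20.80 + 459.62 + 119.64 = 2,315.08
Net pay: 9,970.00 − 2,315.08 = 7,654.92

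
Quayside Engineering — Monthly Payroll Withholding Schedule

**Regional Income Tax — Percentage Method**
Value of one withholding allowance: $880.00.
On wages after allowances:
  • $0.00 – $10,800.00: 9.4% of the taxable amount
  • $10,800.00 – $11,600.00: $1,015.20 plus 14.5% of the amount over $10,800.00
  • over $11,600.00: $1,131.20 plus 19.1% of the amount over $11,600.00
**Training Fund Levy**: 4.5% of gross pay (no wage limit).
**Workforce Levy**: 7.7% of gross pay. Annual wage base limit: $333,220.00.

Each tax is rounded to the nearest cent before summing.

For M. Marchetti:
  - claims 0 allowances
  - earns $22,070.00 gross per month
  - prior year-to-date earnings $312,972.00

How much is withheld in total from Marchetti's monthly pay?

Regional Income Tax: taxable = $22,070.00
  $1,131.20 + 19.1% × ($22,070.00 − $11,600.00) = $1,131.20 + 19.1% × $10,470.00 = $3,130.97
Training Fund Levy: 4.5% × $22,070.00 = $993.15
Workforce Levy: cap $333,220.00 − YTD $312,972.00 = $20,248.00 subject; 7.7% × $20,248.00 = $1,559.10
Total: $3,130.97 + $993.15 + $1,559.10 = $5,683.22

$5,683.22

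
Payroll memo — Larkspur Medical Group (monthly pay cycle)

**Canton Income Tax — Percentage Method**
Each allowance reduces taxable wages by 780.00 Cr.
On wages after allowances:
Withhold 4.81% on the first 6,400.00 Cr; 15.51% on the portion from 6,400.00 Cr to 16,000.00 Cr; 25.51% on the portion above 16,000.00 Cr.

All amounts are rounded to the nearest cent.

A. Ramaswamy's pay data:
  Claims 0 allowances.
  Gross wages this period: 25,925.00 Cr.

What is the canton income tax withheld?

Canton Income Tax: taxable = 25,925.00 Cr
  1,796.80 Cr + 25.51% × (25,925.00 Cr − 16,000.00 Cr) = 1,796.80 Cr + 25.51% × 9,925.00 Cr = 4,328.67 Cr

4,328.67 Cr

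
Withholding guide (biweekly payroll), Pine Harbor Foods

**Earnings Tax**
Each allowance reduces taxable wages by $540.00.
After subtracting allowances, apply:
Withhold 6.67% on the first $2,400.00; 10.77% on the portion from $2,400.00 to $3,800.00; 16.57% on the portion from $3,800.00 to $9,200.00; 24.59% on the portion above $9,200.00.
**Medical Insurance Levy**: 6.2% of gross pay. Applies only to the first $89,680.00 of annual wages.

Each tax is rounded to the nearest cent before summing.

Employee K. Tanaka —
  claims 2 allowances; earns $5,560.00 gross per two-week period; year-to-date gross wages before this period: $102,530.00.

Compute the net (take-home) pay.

$5,136.46

Earnings Tax: taxable = $5,560.00 − 2×$540.00 = $4,480.00
  $310.86 + 16.57% × ($4,480.00 − $3,800.00) = $310.86 + 16.57% × $680.00 = $423.54
Medical Insurance Levy: YTD $102,530.00 ≥ cap $89,680.00 → $0.00
Total withheld: $423.54 + $0.00 = $423.54
Net pay: $5,560.00 − $423.54 = $5,136.46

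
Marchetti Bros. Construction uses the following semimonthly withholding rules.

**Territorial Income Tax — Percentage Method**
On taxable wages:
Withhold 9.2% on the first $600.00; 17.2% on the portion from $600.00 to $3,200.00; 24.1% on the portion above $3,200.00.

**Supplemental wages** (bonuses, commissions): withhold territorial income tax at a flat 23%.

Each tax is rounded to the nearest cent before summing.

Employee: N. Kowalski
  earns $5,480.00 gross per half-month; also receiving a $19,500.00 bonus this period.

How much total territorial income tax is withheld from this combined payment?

Territorial Income Tax: taxable = $5,480.00
  $502.40 + 24.1% × ($5,480.00 − $3,200.00) = $502.40 + 24.1% × $2,280.00 = $1,051.88
Supplemental (23% flat on bonus): 23% × $19,500.00 = $4,485.00
Total territorial income tax: $1,051.88 + $4,485.00 = $5,536.88

$5,536.88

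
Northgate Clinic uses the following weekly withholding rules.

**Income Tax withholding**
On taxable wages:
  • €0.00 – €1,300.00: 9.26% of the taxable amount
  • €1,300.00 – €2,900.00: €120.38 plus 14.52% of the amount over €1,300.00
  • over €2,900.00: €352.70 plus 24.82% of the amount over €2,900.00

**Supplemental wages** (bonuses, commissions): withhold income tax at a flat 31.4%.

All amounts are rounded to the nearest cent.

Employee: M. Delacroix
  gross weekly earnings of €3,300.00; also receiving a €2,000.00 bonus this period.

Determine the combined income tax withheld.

€1,079.98

Income Tax: taxable = €3,300.00
  €352.70 + 24.82% × (€3,300.00 − €2,900.00) = €352.70 + 24.82% × €400.00 = €451.98
Supplemental (31.4% flat on bonus): 31.4% × €2,000.00 = €628.00
Total income tax: €451.98 + €628.00 = €1,079.98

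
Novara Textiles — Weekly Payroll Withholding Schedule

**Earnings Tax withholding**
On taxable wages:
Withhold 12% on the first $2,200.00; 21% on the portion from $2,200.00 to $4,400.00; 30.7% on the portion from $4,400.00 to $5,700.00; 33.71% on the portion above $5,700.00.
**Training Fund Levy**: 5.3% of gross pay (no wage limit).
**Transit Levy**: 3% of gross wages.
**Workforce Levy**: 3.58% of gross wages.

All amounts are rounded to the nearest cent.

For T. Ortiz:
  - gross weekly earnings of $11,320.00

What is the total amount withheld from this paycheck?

Earnings Tax: taxable = $11,320.00
  $1,125.10 + 33.71% × ($11,320.00 − $5,700.00) = $1,125.10 + 33.71% × $5,620.00 = $3,019.60
Training Fund Levy: 5.3% × $11,320.00 = $599.96
Transit Levy: 3% × $11,320.00 = $339.60
Workforce Levy: 3.58% × $11,320.00 = $405.26
Total: $3,019.60 + $599.96 + $339.60 + $405.26 = $4,364.42

$4,364.42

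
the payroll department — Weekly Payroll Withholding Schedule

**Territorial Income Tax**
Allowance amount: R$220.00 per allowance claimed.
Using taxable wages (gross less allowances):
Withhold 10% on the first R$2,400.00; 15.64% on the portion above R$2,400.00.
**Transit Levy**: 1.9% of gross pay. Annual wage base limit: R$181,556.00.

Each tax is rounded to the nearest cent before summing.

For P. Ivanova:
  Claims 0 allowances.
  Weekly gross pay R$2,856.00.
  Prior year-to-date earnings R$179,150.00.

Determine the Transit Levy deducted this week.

R$45.71

Transit Levy: cap R$181,556.00 − YTD R$179,150.00 = R$2,406.00 subject; 1.9% × R$2,406.00 = R$45.71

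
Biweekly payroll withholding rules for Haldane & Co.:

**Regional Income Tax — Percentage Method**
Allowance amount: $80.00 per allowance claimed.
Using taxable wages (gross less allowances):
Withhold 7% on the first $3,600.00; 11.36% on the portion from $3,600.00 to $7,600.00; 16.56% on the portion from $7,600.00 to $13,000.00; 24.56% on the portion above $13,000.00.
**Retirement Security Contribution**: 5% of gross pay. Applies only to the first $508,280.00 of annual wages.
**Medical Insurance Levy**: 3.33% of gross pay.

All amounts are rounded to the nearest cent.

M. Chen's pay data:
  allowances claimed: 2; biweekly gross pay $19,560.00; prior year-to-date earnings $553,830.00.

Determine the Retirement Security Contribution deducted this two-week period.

$0.00

Retirement Security Contribution: YTD $553,830.00 ≥ cap $508,280.00 → $0.00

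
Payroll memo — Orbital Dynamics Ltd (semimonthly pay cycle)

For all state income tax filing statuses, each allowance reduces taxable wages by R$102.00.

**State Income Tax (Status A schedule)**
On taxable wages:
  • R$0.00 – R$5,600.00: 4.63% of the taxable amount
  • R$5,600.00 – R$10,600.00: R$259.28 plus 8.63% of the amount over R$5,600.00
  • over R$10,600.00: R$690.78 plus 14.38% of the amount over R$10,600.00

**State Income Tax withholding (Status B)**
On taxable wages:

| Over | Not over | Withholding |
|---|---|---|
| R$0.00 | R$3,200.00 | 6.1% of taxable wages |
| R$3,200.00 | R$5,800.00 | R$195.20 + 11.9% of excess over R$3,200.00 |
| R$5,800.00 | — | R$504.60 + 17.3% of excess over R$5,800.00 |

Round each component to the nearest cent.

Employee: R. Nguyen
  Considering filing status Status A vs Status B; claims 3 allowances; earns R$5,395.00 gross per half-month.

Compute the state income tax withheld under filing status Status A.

R$235.62

State Income Tax (Status A): taxable = R$5,395.00 − 3×R$102.00 = R$5,089.00
  4.63% × R$5,089.00 = R$235.62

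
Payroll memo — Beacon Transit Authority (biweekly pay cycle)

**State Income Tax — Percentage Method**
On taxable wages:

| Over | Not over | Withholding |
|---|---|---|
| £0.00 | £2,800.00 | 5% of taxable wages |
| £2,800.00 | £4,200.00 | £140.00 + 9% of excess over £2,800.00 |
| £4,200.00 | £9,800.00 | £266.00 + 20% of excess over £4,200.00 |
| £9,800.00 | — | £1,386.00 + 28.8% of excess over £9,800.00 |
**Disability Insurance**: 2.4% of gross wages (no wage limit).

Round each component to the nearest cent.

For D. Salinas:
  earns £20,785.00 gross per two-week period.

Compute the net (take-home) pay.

£15,736.48

State Income Tax: taxable = £20,785.00
  £1,386.00 + 28.8% × (£20,785.00 − £9,800.00) = £1,386.00 + 28.8% × £10,985.00 = £4,549.68
Disability Insurance: 2.4% × £20,785.00 = £498.84
Total withheld: £4,549.68 + £498.84 = £5,048.52
Net pay: £20,785.00 − £5,048.52 = £15,736.48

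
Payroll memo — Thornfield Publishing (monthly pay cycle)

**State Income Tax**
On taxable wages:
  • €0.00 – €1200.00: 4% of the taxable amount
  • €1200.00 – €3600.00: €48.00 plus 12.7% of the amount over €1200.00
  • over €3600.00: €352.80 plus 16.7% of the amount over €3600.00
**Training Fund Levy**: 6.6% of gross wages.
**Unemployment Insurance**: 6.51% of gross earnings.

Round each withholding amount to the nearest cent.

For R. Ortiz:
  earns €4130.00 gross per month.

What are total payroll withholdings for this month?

State Income Tax: taxable = €4130.00
  €352.80 + 16.7% × (€4130.00 − €3600.00) = €352.80 + 16.7% × €530.00 = €441.31
Training Fund Levy: 6.6% × €4130.00 = €272.58
Unemployment Insurance: 6.51% × €4130.00 = €268.86
Total: €441.31 + €272.58 + €268.86 = €982.75

€982.75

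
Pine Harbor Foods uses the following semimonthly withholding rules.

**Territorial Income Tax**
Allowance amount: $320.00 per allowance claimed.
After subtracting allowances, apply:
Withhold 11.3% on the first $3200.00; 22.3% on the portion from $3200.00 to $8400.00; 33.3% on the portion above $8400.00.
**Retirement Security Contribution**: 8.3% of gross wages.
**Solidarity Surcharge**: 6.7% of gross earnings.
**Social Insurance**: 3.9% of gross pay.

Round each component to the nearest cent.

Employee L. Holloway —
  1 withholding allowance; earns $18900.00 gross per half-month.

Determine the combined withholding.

Territorial Income Tax: taxable = $18900.00 − 1×$320.00 = $18580.00
  $1521.20 + 33.3% × ($18580.00 − $8400.00) = $1521.20 + 33.3% × $10180.00 = $4911.14
Retirement Security Contribution: 8.3% × $18900.00 = $1568.70
Solidarity Surcharge: 6.7% × $18900.00 = $1266.30
Social Insurance: 3.9% × $18900.00 = $737.10
Total: $4911.14 + $1568.70 + $1266.30 + $737.10 = $8483.24

$8483.24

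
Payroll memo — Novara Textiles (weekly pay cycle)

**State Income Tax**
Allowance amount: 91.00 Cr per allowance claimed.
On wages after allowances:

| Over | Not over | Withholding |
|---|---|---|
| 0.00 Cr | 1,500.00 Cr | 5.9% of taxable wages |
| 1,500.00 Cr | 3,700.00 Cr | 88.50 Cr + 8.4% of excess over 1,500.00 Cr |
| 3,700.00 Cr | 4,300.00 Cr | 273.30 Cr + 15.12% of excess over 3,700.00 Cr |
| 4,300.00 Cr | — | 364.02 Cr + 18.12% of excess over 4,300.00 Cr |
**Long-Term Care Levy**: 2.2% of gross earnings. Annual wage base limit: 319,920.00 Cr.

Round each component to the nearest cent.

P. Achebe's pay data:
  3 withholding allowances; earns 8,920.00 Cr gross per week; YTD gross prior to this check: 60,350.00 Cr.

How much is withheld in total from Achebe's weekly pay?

State Income Tax: taxable = 8,920.00 Cr − 3×91.00 Cr = 8,647.00 Cr
  364.02 Cr + 18.12% × (8,647.00 Cr − 4,300.00 Cr) = 364.02 Cr + 18.12% × 4,347.00 Cr = 1,151.70 Cr
Long-Term Care Levy: 2.2% × 8,920.00 Cr = 196.24 Cr
Total: 1,151.70 Cr + 196.24 Cr = 1,347.94 Cr

1,347.94 Cr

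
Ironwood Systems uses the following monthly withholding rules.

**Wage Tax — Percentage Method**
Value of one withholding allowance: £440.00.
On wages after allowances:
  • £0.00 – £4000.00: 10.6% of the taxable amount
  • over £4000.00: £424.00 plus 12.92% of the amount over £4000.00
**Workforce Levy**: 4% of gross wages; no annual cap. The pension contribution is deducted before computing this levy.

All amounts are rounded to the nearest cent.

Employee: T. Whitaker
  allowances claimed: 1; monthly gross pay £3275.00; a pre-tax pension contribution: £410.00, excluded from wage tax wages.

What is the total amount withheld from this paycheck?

£371.65

Wage Tax: taxable = £3275.00 − £410.00 − 1×£440.00 = £2425.00
  10.6% × £2425.00 = £257.05
Workforce Levy: 4% × £2865.00 = £114.60
Total: £257.05 + £114.60 = £371.65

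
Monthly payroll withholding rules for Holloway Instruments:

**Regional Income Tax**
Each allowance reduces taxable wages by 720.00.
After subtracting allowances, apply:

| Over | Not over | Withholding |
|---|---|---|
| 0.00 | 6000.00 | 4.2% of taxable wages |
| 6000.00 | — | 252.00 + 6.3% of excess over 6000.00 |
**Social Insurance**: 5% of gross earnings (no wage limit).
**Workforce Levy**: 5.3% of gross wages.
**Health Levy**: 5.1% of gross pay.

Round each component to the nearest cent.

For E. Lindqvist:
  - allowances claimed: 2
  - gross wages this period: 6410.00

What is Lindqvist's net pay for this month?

5214.12

Regional Income Tax: taxable = 6410.00 − 2×720.00 = 4970.00
  4.2% × 4970.00 = 208.74
Social Insurance: 5% × 6410.00 = 320.50
Workforce Levy: 5.3% × 6410.00 = 339.73
Health Levy: 5.1% × 6410.00 = 326.91
Total withheld: 208.74 + 320.50 + 339.73 + 326.91 = 1195.88
Net pay: 6410.00 − 1195.88 = 5214.12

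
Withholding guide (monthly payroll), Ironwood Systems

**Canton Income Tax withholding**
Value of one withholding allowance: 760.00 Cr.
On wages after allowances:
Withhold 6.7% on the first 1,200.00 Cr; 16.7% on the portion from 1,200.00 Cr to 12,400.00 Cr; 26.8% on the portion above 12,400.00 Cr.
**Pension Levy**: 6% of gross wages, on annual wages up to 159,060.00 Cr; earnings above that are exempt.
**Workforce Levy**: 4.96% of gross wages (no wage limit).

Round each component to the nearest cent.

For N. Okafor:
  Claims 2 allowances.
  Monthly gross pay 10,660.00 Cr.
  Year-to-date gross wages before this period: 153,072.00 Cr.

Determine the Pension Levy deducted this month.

Pension Levy: cap 159,060.00 Cr − YTD 153,072.00 Cr = 5,988.00 Cr subject; 6% × 5,988.00 Cr = 359.28 Cr

359.28 Cr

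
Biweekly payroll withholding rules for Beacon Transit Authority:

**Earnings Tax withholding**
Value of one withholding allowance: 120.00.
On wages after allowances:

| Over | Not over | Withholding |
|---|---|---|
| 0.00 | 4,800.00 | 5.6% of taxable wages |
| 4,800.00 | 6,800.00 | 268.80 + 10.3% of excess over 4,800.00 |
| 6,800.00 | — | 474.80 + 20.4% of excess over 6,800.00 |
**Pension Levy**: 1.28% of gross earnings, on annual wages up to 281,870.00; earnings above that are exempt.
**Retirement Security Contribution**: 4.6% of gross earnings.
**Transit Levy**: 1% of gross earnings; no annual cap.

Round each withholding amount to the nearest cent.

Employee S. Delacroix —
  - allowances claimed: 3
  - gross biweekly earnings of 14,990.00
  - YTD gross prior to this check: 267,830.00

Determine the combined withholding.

3,091.27

Earnings Tax: taxable = 14,990.00 − 3×120.00 = 14,630.00
  474.80 + 20.4% × (14,630.00 − 6,800.00) = 474.80 + 20.4% × 7,830.00 = 2,072.12
Pension Levy: cap 281,870.00 − YTD 267,830.00 = 14,040.00 subject; 1.28% × 14,040.00 = 179.71
Retirement Security Contribution: 4.6% × 14,990.00 = 689.54
Transit Levy: 1% × 14,990.00 = 149.90
Total: 2,072.12 + 179.71 + 689.54 + 149.90 = 3,091.27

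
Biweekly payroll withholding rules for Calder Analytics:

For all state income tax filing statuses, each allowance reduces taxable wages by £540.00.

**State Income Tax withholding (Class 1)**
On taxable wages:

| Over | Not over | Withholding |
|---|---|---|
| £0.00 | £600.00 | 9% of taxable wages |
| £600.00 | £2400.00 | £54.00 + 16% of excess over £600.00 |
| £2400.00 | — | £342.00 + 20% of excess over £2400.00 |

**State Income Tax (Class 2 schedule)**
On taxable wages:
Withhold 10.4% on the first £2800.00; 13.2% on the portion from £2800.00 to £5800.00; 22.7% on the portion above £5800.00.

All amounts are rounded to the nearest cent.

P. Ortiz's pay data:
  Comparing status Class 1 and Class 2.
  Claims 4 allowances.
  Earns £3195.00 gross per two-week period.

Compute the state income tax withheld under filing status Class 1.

State Income Tax (Class 1): taxable = £3195.00 − 4×£540.00 = £1035.00
  £54.00 + 16% × (£1035.00 − £600.00) = £54.00 + 16% × £435.00 = £123.60

£123.60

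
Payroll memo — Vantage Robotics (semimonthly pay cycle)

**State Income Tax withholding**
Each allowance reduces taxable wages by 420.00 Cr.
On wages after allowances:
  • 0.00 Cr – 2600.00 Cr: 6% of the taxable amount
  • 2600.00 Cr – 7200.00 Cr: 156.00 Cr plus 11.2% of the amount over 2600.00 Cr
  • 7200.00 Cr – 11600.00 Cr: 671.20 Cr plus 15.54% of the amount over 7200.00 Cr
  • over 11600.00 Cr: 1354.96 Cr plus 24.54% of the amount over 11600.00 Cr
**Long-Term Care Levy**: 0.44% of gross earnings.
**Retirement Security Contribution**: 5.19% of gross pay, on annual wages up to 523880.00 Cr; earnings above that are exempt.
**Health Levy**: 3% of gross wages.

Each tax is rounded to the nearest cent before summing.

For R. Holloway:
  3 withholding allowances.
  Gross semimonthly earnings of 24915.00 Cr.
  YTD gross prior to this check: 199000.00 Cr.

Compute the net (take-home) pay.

18451.57 Cr

State Income Tax: taxable = 24915.00 Cr − 3×420.00 Cr = 23655.00 Cr
  1354.96 Cr + 24.54% × (23655.00 Cr − 11600.00 Cr) = 1354.96 Cr + 24.54% × 12055.00 Cr = 4313.26 Cr
Long-Term Care Levy: 0.44% × 24915.00 Cr = 109.63 Cr
Retirement Security Contribution: 5.19% × 24915.00 Cr = 1293.09 Cr
Health Levy: 3% × 24915.00 Cr = 747.45 Cr
Total withheld: 4313.26 Cr + 109.63 Cr + 1293.09 Cr + 747.45 Cr = 6463.43 Cr
Net pay: 24915.00 Cr − 6463.43 Cr = 18451.57 Cr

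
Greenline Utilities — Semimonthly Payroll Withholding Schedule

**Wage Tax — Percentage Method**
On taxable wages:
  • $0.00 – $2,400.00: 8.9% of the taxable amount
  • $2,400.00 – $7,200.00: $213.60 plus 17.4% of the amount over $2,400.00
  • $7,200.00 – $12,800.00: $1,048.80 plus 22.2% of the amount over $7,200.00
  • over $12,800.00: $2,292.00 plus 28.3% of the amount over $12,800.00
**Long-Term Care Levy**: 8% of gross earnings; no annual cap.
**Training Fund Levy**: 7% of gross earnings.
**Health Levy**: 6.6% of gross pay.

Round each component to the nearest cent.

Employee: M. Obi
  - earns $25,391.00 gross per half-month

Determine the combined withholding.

$11,339.71

Wage Tax: taxable = $25,391.00
  $2,292.00 + 28.3% × ($25,391.00 − $12,800.00) = $2,292.00 + 28.3% × $12,591.00 = $5,855.25
Long-Term Care Levy: 8% × $25,391.00 = $2,031.28
Training Fund Levy: 7% × $25,391.00 = $1,777.37
Health Levy: 6.6% × $25,391.00 = $1,675.81
Total: $5,855.25 + $2,031.28 + $1,777.37 + $1,675.81 = $11,339.71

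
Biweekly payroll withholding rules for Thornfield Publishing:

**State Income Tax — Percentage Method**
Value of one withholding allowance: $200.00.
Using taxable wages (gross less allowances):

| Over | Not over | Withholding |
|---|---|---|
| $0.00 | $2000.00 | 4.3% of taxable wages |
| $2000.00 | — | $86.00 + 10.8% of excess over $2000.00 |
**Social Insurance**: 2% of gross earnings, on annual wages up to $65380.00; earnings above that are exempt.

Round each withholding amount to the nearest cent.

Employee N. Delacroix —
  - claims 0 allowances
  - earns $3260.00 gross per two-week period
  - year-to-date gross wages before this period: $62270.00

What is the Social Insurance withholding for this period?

Social Insurance: cap $65380.00 − YTD $62270.00 = $3110.00 subject; 2% × $3110.00 = $62.20

$62.20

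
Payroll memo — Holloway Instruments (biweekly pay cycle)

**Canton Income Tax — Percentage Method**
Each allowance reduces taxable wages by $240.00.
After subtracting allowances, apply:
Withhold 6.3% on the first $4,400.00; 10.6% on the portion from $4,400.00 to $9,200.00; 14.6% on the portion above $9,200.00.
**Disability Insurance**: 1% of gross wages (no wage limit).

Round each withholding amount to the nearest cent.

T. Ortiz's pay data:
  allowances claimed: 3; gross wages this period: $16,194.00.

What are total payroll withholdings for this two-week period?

$1,863.94

Canton Income Tax: taxable = $16,194.00 − 3×$240.00 = $15,474.00
  $786.00 + 14.6% × ($15,474.00 − $9,200.00) = $786.00 + 14.6% × $6,274.00 = $1,702.00
Disability Insurance: 1% × $16,194.00 = $161.94
Total: $1,702.00 + $161.94 = $1,863.94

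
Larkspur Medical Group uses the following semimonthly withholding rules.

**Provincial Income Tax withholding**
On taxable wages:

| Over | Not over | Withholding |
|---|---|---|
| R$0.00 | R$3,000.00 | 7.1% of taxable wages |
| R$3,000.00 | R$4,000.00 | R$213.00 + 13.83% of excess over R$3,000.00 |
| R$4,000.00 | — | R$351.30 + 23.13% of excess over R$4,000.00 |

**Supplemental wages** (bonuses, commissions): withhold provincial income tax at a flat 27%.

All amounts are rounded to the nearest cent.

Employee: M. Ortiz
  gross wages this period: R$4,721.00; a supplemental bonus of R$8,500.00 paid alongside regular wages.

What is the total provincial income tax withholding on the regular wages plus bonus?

R$2,813.07

Provincial Income Tax: taxable = R$4,721.00
  R$351.30 + 23.13% × (R$4,721.00 − R$4,000.00) = R$351.30 + 23.13% × R$721.00 = R$518.07
Supplemental (27% flat on bonus): 27% × R$8,500.00 = R$2,295.00
Total provincial income tax: R$518.07 + R$2,295.00 = R$2,813.07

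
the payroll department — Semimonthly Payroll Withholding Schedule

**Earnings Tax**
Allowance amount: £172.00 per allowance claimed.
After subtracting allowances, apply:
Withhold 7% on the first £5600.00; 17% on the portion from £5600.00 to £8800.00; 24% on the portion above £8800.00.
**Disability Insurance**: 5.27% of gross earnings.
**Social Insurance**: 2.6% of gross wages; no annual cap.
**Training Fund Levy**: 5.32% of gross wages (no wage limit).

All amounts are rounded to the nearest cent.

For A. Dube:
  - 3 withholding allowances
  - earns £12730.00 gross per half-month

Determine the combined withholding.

£3434.45

Earnings Tax: taxable = £12730.00 − 3×£172.00 = £12214.00
  £936.00 + 24% × (£12214.00 − £8800.00) = £936.00 + 24% × £3414.00 = £1755.36
Disability Insurance: 5.27% × £12730.00 = £670.87
Social Insurance: 2.6% × £12730.00 = £330.98
Training Fund Levy: 5.32% × £12730.00 = £677.24
Total: £1755.36 + £670.87 + £330.98 + £677.24 = £3434.45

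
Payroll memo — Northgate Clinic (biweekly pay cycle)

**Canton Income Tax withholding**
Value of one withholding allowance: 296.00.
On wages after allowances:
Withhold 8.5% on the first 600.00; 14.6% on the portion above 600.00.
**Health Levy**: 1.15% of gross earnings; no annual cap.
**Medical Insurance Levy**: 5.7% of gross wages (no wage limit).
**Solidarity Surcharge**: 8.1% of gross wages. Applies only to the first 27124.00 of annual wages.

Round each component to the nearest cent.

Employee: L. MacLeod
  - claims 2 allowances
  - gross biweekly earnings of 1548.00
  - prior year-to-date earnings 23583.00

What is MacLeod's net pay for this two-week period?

1213.59

Canton Income Tax: taxable = 1548.00 − 2×296.00 = 956.00
  51.00 + 14.6% × (956.00 − 600.00) = 51.00 + 14.6% × 356.00 = 102.98
Health Levy: 1.15% × 1548.00 = 17.80
Medical Insurance Levy: 5.7% × 1548.00 = 88.24
Solidarity Surcharge: 8.1% × 1548.00 = 125.39
Total withheld: 102.98 + 17.80 + 88.24 + 125.39 = 334.41
Net pay: 1548.00 − 334.41 = 1213.59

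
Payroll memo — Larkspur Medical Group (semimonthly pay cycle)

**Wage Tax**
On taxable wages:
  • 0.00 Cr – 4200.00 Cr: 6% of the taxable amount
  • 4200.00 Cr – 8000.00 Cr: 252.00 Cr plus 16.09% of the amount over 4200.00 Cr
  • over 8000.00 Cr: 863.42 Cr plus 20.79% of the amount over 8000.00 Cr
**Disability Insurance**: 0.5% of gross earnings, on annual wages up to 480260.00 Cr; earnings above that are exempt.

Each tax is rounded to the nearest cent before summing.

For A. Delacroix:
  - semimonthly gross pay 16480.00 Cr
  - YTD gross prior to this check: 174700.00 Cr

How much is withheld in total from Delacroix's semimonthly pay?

Wage Tax: taxable = 16480.00 Cr
  863.42 Cr + 20.79% × (16480.00 Cr − 8000.00 Cr) = 863.42 Cr + 20.79% × 8480.00 Cr = 2626.41 Cr
Disability Insurance: 0.5% × 16480.00 Cr = 82.40 Cr
Total: 2626.41 Cr + 82.40 Cr = 2708.81 Cr

2708.81 Cr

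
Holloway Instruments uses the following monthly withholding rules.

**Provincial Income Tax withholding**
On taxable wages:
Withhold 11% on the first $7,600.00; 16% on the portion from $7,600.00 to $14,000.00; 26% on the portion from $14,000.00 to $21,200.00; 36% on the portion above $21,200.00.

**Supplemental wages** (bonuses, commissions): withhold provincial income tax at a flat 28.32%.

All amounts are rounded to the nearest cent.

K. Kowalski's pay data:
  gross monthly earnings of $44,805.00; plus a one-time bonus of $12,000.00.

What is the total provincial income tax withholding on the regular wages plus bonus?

Provincial Income Tax: taxable = $44,805.00
  $3,732.00 + 36% × ($44,805.00 − $21,200.00) = $3,732.00 + 36% × $23,605.00 = $12,229.80
Supplemental (28.32% flat on bonus): 28.32% × $12,000.00 = $3,398.40
Total provincial income tax: $12,229.80 + $3,398.40 = $15,628.20

$15,628.20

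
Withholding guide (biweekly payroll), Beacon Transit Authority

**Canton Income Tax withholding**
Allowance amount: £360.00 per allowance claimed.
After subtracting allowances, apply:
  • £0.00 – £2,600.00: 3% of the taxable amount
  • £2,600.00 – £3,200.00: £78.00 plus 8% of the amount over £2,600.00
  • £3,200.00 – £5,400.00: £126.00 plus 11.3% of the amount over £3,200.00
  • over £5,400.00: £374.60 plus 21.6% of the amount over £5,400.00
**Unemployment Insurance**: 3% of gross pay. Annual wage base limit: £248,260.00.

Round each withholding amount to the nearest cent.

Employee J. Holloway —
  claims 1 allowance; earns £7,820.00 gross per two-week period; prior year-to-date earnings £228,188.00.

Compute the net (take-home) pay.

£6,765.84

Canton Income Tax: taxable = £7,820.00 − 1×£360.00 = £7,460.00
  £374.60 + 21.6% × (£7,460.00 − £5,400.00) = £374.60 + 21.6% × £2,060.00 = £819.56
Unemployment Insurance: 3% × £7,820.00 = £234.60
Total withheld: £819.56 + £234.60 = £1,054.16
Net pay: £7,820.00 − £1,054.16 = £6,765.84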